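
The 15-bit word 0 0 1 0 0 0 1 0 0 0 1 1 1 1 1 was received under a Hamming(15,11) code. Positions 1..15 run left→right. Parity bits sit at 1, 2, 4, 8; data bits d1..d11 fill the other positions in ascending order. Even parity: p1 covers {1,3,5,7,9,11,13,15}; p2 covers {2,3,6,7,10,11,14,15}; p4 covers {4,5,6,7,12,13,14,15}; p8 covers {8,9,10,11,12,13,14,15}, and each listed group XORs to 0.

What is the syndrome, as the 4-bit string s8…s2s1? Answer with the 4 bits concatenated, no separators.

s1 (pos 1,3,5,7,9,11,13,15): 0⊕1⊕0⊕1⊕0⊕1⊕1⊕1 = 1
s2 (pos 2,3,6,7,10,11,14,15): 0⊕1⊕0⊕1⊕0⊕1⊕1⊕1 = 1
s4 (pos 4,5,6,7,12,13,14,15): 0⊕0⊕0⊕1⊕1⊕1⊕1⊕1 = 1
s8 (pos 8,9,10,11,12,13,14,15): 0⊕0⊕0⊕1⊕1⊕1⊕1⊕1 = 1
Syndrome s8…s1 = 1111 → error at position 15.

1111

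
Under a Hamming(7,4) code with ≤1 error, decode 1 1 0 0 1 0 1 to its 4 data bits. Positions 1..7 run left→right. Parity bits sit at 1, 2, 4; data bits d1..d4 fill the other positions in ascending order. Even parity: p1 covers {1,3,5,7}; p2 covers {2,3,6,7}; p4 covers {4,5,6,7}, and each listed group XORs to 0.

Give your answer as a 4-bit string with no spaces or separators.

s1 (pos 1,3,5,7): 1⊕0⊕1⊕1 = 1
s2 (pos 2,3,6,7): 1⊕0⊕0⊕1 = 0
s4 (pos 4,5,6,7): 0⊕1⊕0⊕1 = 0
Syndrome s4…s1 = 001 → error at position 1.
Flip position 1: 1100101 → 0100101
Read data bits from positions 3,5,6,7: 0101

0101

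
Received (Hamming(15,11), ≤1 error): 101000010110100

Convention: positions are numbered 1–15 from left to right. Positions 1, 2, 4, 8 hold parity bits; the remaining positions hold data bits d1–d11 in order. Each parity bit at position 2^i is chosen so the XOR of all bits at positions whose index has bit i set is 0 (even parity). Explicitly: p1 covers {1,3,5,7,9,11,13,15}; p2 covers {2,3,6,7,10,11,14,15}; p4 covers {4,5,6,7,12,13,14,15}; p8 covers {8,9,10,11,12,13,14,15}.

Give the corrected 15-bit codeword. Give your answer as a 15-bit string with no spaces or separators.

s1 (pos 1,3,5,7,9,11,13,15): 1⊕1⊕0⊕0⊕0⊕1⊕1⊕0 = 0
s2 (pos 2,3,6,7,10,11,14,15): 0⊕1⊕0⊕0⊕1⊕1⊕0⊕0 = 1
s4 (pos 4,5,6,7,12,13,14,15): 0⊕0⊕0⊕0⊕0⊕1⊕0⊕0 = 1
s8 (pos 8,9,10,11,12,13,14,15): 1⊕0⊕1⊕1⊕0⊕1⊕0⊕0 = 0
Syndrome s8…s1 = 0110 → error at position 6.
Flip position 6: 101000010110100 → 101001010110100

101001010110100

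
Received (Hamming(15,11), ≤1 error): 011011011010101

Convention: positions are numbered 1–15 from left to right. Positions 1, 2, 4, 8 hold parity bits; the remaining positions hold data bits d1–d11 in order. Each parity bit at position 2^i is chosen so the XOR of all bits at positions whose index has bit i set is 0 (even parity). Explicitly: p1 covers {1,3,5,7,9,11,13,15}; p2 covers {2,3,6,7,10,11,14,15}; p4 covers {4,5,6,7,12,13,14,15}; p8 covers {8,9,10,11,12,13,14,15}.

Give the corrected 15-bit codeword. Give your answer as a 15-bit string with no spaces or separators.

s1 (pos 1,3,5,7,9,11,13,15): 0⊕1⊕1⊕0⊕1⊕1⊕1⊕1 = 0
s2 (pos 2,3,6,7,10,11,14,15): 1⊕1⊕1⊕0⊕0⊕1⊕0⊕1 = 1
s4 (pos 4,5,6,7,12,13,14,15): 0⊕1⊕1⊕0⊕0⊕1⊕0⊕1 = 0
s8 (pos 8,9,10,11,12,13,14,15): 1⊕1⊕0⊕1⊕0⊕1⊕0⊕1 = 1
Syndrome s8…s1 = 1010 → error at position 10.
Flip position 10: 011011011010101 → 011011011110101

011011011110101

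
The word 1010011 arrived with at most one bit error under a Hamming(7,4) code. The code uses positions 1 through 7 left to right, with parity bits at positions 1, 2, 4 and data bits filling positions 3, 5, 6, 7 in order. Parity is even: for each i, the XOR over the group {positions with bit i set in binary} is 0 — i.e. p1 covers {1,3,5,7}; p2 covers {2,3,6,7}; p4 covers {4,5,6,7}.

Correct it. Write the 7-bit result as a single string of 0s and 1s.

1000011

s1 (pos 1,3,5,7): 1⊕1⊕0⊕1 = 1
s2 (pos 2,3,6,7): 0⊕1⊕1⊕1 = 1
s4 (pos 4,5,6,7): 0⊕0⊕1⊕1 = 0
Syndrome s4…s1 = 011 → error at position 3.
Flip position 3: 1010011 → 1000011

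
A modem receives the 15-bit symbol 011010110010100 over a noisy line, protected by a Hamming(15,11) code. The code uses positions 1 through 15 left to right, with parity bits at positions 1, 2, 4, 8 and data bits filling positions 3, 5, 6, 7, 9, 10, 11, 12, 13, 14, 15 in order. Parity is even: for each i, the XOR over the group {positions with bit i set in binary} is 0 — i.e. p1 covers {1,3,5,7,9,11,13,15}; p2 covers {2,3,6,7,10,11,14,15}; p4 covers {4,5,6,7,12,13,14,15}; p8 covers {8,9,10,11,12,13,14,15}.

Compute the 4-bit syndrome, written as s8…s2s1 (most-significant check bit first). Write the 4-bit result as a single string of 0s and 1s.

1101

s1 (pos 1,3,5,7,9,11,13,15): 0⊕1⊕1⊕1⊕0⊕1⊕1⊕0 = 1
s2 (pos 2,3,6,7,10,11,14,15): 1⊕1⊕0⊕1⊕0⊕1⊕0⊕0 = 0
s4 (pos 4,5,6,7,12,13,14,15): 0⊕1⊕0⊕1⊕0⊕1⊕0⊕0 = 1
s8 (pos 8,9,10,11,12,13,14,15): 1⊕0⊕0⊕1⊕0⊕1⊕0⊕0 = 1
Syndrome s8…s1 = 1101 → error at position 13.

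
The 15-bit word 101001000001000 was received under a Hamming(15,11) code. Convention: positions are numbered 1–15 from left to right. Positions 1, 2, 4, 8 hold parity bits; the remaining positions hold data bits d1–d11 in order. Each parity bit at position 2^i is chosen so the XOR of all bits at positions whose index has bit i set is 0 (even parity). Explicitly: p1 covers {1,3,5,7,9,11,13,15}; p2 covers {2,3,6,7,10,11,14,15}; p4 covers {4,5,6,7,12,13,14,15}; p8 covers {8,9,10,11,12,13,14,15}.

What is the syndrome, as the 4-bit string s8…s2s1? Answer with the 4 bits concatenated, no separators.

s1 (pos 1,3,5,7,9,11,13,15): 1⊕1⊕0⊕0⊕0⊕0⊕0⊕0 = 0
s2 (pos 2,3,6,7,10,11,14,15): 0⊕1⊕1⊕0⊕0⊕0⊕0⊕0 = 0
s4 (pos 4,5,6,7,12,13,14,15): 0⊕0⊕1⊕0⊕1⊕0⊕0⊕0 = 0
s8 (pos 8,9,10,11,12,13,14,15): 0⊕0⊕0⊕0⊕1⊕0⊕0⊕0 = 1
Syndrome s8…s1 = 1000 → error at position 8.

1000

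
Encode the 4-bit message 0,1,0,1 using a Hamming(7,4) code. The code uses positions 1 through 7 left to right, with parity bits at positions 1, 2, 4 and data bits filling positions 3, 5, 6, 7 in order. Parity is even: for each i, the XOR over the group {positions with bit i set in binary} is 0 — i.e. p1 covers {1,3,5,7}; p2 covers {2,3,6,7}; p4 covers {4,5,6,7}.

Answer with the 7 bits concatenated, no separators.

0100101

Place data at non-parity positions: p1 p2 0 p4 1 0 1
p1 (pos 1,3,5,7): XOR of data positions = 0⊕1⊕1 = 0
p2 (pos 2,3,6,7): XOR of data positions = 0⊕0⊕1 = 1
p4 (pos 4,5,6,7): XOR of data positions = 1⊕0⊕1 = 0
Codeword: 0100101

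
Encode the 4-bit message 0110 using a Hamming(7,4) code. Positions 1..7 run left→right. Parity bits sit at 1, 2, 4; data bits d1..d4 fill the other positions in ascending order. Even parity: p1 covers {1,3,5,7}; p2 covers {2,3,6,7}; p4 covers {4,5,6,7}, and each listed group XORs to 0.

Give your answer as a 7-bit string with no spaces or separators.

Place data at non-parity positions: p1 p2 0 p4 1 1 0
p1 (pos 1,3,5,7): XOR of data positions = 0⊕1⊕0 = 1
p2 (pos 2,3,6,7): XOR of data positions = 0⊕1⊕0 = 1
p4 (pos 4,5,6,7): XOR of data positions = 1⊕1⊕0 = 0
Codeword: 1100110

1100110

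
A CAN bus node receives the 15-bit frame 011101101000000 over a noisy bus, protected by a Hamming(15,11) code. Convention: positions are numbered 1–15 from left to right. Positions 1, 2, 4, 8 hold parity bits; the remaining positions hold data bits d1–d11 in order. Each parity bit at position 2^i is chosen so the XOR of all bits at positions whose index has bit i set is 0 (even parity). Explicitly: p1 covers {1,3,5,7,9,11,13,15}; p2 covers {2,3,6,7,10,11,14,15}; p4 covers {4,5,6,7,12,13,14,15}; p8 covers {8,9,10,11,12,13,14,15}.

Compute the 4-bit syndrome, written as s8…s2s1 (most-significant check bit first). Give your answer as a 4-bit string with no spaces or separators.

1101

s1 (pos 1,3,5,7,9,11,13,15): 0⊕1⊕0⊕1⊕1⊕0⊕0⊕0 = 1
s2 (pos 2,3,6,7,10,11,14,15): 1⊕1⊕1⊕1⊕0⊕0⊕0⊕0 = 0
s4 (pos 4,5,6,7,12,13,14,15): 1⊕0⊕1⊕1⊕0⊕0⊕0⊕0 = 1
s8 (pos 8,9,10,11,12,13,14,15): 0⊕1⊕0⊕0⊕0⊕0⊕0⊕0 = 1
Syndrome s8…s1 = 1101 → error at position 13.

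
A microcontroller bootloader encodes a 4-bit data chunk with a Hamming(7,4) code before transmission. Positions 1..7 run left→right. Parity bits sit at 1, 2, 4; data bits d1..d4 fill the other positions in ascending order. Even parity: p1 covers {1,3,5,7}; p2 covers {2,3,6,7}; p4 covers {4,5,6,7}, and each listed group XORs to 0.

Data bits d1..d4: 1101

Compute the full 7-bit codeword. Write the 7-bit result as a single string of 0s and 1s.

Place data at non-parity positions: p1 p2 1 p4 1 0 1
p1 (pos 1,3,5,7): XOR of data positions = 1⊕1⊕1 = 1
p2 (pos 2,3,6,7): XOR of data positions = 1⊕0⊕1 = 0
p4 (pos 4,5,6,7): XOR of data positions = 1⊕0⊕1 = 0
Codeword: 1010101

1010101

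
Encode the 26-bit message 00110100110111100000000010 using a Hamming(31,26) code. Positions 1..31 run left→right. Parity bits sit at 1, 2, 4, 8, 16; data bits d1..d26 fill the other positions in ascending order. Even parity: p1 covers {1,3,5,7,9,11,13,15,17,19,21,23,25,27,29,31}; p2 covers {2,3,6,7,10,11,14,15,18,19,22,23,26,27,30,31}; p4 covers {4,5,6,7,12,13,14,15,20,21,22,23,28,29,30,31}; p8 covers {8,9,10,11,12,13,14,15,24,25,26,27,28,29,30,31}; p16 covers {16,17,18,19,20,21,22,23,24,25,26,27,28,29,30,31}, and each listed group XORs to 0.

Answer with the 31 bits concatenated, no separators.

0100011001001101111100000000010

Place data at non-parity positions: p1 p2 0 p4 0 1 1 p8 0 1 0 0 1 1 0 p16 1 1 1 1 0 0 0 0 0 0 0 0 0 1 0
p1 (pos 1,3,5,7,9,11,13,15,17,19,21,23,25,27,29,31): XOR of data positions = 0⊕0⊕1⊕0⊕0⊕1⊕0⊕1⊕1⊕0⊕0⊕0⊕0⊕0⊕0 = 0
p2 (pos 2,3,6,7,10,11,14,15,18,19,22,23,26,27,30,31): XOR of data positions = 0⊕1⊕1⊕1⊕0⊕1⊕0⊕1⊕1⊕0⊕0⊕0⊕0⊕1⊕0 = 1
p4 (pos 4,5,6,7,12,13,14,15,20,21,22,23,28,29,30,31): XOR of data positions = 0⊕1⊕1⊕0⊕1⊕1⊕0⊕1⊕0⊕0⊕0⊕0⊕0⊕1⊕0 = 0
p8 (pos 8,9,10,11,12,13,14,15,24,25,26,27,28,29,30,31): XOR of data positions = 0⊕1⊕0⊕0⊕1⊕1⊕0⊕0⊕0⊕0⊕0⊕0⊕0⊕1⊕0 = 0
p16 (pos 16,17,18,19,20,21,22,23,24,25,26,27,28,29,30,31): XOR of data positions = 1⊕1⊕1⊕1⊕0⊕0⊕0⊕0⊕0⊕0⊕0⊕0⊕0⊕1⊕0 = 1
Codeword: 0100011001001101111100000000010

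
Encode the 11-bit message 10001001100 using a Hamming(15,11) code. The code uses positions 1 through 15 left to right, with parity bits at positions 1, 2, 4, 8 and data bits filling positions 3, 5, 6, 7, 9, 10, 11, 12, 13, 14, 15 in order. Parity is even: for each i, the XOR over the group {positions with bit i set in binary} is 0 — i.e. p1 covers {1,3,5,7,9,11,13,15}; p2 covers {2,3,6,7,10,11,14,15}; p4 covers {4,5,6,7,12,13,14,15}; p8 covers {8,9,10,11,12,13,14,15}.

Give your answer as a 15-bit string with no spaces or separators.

Place data at non-parity positions: p1 p2 1 p4 0 0 0 p8 1 0 0 1 1 0 0
p1 (pos 1,3,5,7,9,11,13,15): XOR of data positions = 1⊕0⊕0⊕1⊕0⊕1⊕0 = 1
p2 (pos 2,3,6,7,10,11,14,15): XOR of data positions = 1⊕0⊕0⊕0⊕0⊕0⊕0 = 1
p4 (pos 4,5,6,7,12,13,14,15): XOR of data positions = 0⊕0⊕0⊕1⊕1⊕0⊕0 = 0
p8 (pos 8,9,10,11,12,13,14,15): XOR of data positions = 1⊕0⊕0⊕1⊕1⊕0⊕0 = 1
Codeword: 111000011001100

111000011001100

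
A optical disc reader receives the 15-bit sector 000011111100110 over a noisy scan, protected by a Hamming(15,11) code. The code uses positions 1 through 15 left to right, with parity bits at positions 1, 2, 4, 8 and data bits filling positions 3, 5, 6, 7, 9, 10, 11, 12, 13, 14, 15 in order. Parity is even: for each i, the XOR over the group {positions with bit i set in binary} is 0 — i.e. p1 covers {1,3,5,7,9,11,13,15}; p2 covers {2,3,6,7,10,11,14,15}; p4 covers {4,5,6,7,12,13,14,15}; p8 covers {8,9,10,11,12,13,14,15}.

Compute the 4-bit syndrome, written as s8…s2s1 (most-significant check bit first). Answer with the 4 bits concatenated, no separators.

s1 (pos 1,3,5,7,9,11,13,15): 0⊕0⊕1⊕1⊕1⊕0⊕1⊕0 = 0
s2 (pos 2,3,6,7,10,11,14,15): 0⊕0⊕1⊕1⊕1⊕0⊕1⊕0 = 0
s4 (pos 4,5,6,7,12,13,14,15): 0⊕1⊕1⊕1⊕0⊕1⊕1⊕0 = 1
s8 (pos 8,9,10,11,12,13,14,15): 1⊕1⊕1⊕0⊕0⊕1⊕1⊕0 = 1
Syndrome s8…s1 = 1100 → error at position 12.

1100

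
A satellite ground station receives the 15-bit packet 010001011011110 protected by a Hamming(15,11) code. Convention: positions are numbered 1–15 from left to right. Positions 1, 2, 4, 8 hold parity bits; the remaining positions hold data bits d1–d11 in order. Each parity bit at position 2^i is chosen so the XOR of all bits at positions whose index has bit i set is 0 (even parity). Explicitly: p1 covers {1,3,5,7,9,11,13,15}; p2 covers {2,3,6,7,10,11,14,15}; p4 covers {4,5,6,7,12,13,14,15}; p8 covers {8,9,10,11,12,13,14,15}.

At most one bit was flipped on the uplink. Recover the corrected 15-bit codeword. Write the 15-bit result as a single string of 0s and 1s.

110001011011110

s1 (pos 1,3,5,7,9,11,13,15): 0⊕0⊕0⊕0⊕1⊕1⊕1⊕0 = 1
s2 (pos 2,3,6,7,10,11,14,15): 1⊕0⊕1⊕0⊕0⊕1⊕1⊕0 = 0
s4 (pos 4,5,6,7,12,13,14,15): 0⊕0⊕1⊕0⊕1⊕1⊕1⊕0 = 0
s8 (pos 8,9,10,11,12,13,14,15): 1⊕1⊕0⊕1⊕1⊕1⊕1⊕0 = 0
Syndrome s8…s1 = 0001 → error at position 1.
Flip position 1: 010001011011110 → 110001011011110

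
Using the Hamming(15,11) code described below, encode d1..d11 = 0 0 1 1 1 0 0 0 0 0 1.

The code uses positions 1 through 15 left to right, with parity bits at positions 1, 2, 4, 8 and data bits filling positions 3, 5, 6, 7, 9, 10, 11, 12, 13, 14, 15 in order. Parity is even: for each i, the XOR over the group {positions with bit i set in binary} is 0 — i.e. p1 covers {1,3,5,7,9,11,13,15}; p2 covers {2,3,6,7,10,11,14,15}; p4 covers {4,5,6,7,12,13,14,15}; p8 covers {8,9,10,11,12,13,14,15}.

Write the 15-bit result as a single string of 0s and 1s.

110101101000001

Place data at non-parity positions: p1 p2 0 p4 0 1 1 p8 1 0 0 0 0 0 1
p1 (pos 1,3,5,7,9,11,13,15): XOR of data positions = 0⊕0⊕1⊕1⊕0⊕0⊕1 = 1
p2 (pos 2,3,6,7,10,11,14,15): XOR of data positions = 0⊕1⊕1⊕0⊕0⊕0⊕1 = 1
p4 (pos 4,5,6,7,12,13,14,15): XOR of data positions = 0⊕1⊕1⊕0⊕0⊕0⊕1 = 1
p8 (pos 8,9,10,11,12,13,14,15): XOR of data positions = 1⊕0⊕0⊕0⊕0⊕0⊕1 = 0
Codeword: 110101101000001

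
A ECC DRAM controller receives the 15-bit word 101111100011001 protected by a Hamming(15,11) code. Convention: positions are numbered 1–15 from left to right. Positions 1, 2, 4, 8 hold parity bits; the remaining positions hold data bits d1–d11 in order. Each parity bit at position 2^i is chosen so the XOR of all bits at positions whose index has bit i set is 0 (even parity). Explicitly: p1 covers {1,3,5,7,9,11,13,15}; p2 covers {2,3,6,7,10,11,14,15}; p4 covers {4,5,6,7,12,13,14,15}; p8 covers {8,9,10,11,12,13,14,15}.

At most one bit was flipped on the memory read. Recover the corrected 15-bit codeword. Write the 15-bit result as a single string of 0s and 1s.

s1 (pos 1,3,5,7,9,11,13,15): 1⊕1⊕1⊕1⊕0⊕1⊕0⊕1 = 0
s2 (pos 2,3,6,7,10,11,14,15): 0⊕1⊕1⊕1⊕0⊕1⊕0⊕1 = 1
s4 (pos 4,5,6,7,12,13,14,15): 1⊕1⊕1⊕1⊕1⊕0⊕0⊕1 = 0
s8 (pos 8,9,10,11,12,13,14,15): 0⊕0⊕0⊕1⊕1⊕0⊕0⊕1 = 1
Syndrome s8…s1 = 1010 → error at position 10.
Flip position 10: 101111100011001 → 101111100111001

101111100111001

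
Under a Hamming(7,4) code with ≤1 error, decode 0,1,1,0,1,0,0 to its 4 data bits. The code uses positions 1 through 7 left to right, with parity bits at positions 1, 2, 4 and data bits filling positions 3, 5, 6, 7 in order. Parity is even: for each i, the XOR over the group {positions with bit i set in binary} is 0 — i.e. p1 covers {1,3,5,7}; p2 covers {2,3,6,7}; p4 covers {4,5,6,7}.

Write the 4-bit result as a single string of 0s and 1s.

1100

s1 (pos 1,3,5,7): 0⊕1⊕1⊕0 = 0
s2 (pos 2,3,6,7): 1⊕1⊕0⊕0 = 0
s4 (pos 4,5,6,7): 0⊕1⊕0⊕0 = 1
Syndrome s4…s1 = 100 → error at position 4.
Flip position 4: 0110100 → 0111100
Read data bits from positions 3,5,6,7: 1100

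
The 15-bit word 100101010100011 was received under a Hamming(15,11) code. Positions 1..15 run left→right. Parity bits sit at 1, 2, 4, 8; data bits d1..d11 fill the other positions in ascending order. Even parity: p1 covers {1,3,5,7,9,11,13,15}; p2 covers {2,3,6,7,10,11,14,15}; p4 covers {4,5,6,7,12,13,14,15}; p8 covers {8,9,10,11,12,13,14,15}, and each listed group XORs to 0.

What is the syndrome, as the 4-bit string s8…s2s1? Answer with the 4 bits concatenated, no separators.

0000

s1 (pos 1,3,5,7,9,11,13,15): 1⊕0⊕0⊕0⊕0⊕0⊕0⊕1 = 0
s2 (pos 2,3,6,7,10,11,14,15): 0⊕0⊕1⊕0⊕1⊕0⊕1⊕1 = 0
s4 (pos 4,5,6,7,12,13,14,15): 1⊕0⊕1⊕0⊕0⊕0⊕1⊕1 = 0
s8 (pos 8,9,10,11,12,13,14,15): 1⊕0⊕1⊕0⊕0⊕0⊕1⊕1 = 0
Syndrome s8…s1 = 0000 → no error.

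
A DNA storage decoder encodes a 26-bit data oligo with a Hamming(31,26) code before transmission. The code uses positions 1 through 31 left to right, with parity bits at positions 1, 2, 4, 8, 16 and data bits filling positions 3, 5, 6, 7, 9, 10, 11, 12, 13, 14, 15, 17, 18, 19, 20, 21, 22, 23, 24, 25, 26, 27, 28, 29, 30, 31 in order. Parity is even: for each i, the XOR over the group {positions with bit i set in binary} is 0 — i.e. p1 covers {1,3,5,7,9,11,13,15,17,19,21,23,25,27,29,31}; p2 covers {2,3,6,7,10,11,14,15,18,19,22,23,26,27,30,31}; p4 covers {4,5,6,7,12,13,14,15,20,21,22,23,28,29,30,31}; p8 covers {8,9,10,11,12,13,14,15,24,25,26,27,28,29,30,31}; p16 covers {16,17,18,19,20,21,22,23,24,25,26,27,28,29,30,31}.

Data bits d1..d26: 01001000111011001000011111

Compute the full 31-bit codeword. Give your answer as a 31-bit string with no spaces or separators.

Place data at non-parity positions: p1 p2 0 p4 1 0 0 p8 1 0 0 0 1 1 1 p16 0 1 1 0 0 1 0 0 0 0 1 1 1 1 1
p1 (pos 1,3,5,7,9,11,13,15,17,19,21,23,25,27,29,31): XOR of data positions = 0⊕1⊕0⊕1⊕0⊕1⊕1⊕0⊕1⊕0⊕0⊕0⊕1⊕1⊕1 = 0
p2 (pos 2,3,6,7,10,11,14,15,18,19,22,23,26,27,30,31): XOR of data positions = 0⊕0⊕0⊕0⊕0⊕1⊕1⊕1⊕1⊕1⊕0⊕0⊕1⊕1⊕1 = 0
p4 (pos 4,5,6,7,12,13,14,15,20,21,22,23,28,29,30,31): XOR of data positions = 1⊕0⊕0⊕0⊕1⊕1⊕1⊕0⊕0⊕1⊕0⊕1⊕1⊕1⊕1 = 1
p8 (pos 8,9,10,11,12,13,14,15,24,25,26,27,28,29,30,31): XOR of data positions = 1⊕0⊕0⊕0⊕1⊕1⊕1⊕0⊕0⊕0⊕1⊕1⊕1⊕1⊕1 = 1
p16 (pos 16,17,18,19,20,21,22,23,24,25,26,27,28,29,30,31): XOR of data positions = 0⊕1⊕1⊕0⊕0⊕1⊕0⊕0⊕0⊕0⊕1⊕1⊕1⊕1⊕1 = 0
Codeword: 0001100110001110011001000011111

0001100110001110011001000011111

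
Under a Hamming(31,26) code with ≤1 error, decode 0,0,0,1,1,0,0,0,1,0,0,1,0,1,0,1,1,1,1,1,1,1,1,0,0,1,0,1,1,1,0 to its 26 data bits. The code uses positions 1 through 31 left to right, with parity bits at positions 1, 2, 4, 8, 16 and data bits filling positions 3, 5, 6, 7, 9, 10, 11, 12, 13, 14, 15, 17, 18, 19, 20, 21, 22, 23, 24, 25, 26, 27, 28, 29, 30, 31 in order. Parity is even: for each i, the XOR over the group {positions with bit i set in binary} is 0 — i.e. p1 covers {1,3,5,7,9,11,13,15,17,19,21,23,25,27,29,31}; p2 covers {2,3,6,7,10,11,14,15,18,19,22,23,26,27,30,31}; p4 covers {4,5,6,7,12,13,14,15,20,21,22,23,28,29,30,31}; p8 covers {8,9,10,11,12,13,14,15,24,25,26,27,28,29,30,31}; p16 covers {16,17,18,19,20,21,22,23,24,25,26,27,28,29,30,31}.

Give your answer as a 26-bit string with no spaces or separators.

01001001011111111100101110

s1 (pos 1,3,5,7,9,11,13,15,17,19,21,23,25,27,29,31): 0⊕0⊕1⊕0⊕1⊕0⊕0⊕0⊕1⊕1⊕1⊕1⊕0⊕0⊕1⊕0 = 1
s2 (pos 2,3,6,7,10,11,14,15,18,19,22,23,26,27,30,31): 0⊕0⊕0⊕0⊕0⊕0⊕1⊕0⊕1⊕1⊕1⊕1⊕1⊕0⊕1⊕0 = 1
s4 (pos 4,5,6,7,12,13,14,15,20,21,22,23,28,29,30,31): 1⊕1⊕0⊕0⊕1⊕0⊕1⊕0⊕1⊕1⊕1⊕1⊕1⊕1⊕1⊕0 = 1
s8 (pos 8,9,10,11,12,13,14,15,24,25,26,27,28,29,30,31): 0⊕1⊕0⊕0⊕1⊕0⊕1⊕0⊕0⊕0⊕1⊕0⊕1⊕1⊕1⊕0 = 1
s16 (pos 16,17,18,19,20,21,22,23,24,25,26,27,28,29,30,31): 1⊕1⊕1⊕1⊕1⊕1⊕1⊕1⊕0⊕0⊕1⊕0⊕1⊕1⊕1⊕0 = 0
Syndrome s16…s1 = 01111 → error at position 15.
Flip position 15: 0001100010010101111111100101110 → 0001100010010111111111100101110
Read data bits from positions 3,5,6,7,9,10,11,12,13,14,15,17,18,19,20,21,22,23,24,25,26,27,28,29,30,31: 01001001011111111100101110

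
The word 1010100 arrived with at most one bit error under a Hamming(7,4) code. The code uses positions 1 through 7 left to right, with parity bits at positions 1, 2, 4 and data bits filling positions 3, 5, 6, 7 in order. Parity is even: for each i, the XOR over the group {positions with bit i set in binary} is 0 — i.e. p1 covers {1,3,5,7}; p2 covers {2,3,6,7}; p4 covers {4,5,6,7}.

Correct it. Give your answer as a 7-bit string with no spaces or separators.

1010101

s1 (pos 1,3,5,7): 1⊕1⊕1⊕0 = 1
s2 (pos 2,3,6,7): 0⊕1⊕0⊕0 = 1
s4 (pos 4,5,6,7): 0⊕1⊕0⊕0 = 1
Syndrome s4…s1 = 111 → error at position 7.
Flip position 7: 1010100 → 1010101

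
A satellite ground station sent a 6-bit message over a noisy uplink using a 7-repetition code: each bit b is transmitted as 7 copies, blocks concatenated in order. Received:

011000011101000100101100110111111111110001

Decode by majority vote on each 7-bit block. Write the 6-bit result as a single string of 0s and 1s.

010111

Block 1 (0110000): 2 ones → 0
Block 2 (1110100): 4 ones → 1
Block 3 (0100101): 3 ones → 0
Block 4 (1001101): 4 ones → 1
Block 5 (1111111): 7 ones → 1
Block 6 (1110001): 4 ones → 1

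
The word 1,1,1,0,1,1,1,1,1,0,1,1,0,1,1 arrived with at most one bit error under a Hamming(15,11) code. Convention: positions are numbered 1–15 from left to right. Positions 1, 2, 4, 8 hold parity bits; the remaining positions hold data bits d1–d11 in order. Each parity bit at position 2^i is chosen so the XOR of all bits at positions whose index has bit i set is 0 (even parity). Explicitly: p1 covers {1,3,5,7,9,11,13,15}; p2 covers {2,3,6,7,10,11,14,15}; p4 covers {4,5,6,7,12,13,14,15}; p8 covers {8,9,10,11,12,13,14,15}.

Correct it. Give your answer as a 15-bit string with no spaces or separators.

110011111011011

s1 (pos 1,3,5,7,9,11,13,15): 1⊕1⊕1⊕1⊕1⊕1⊕0⊕1 = 1
s2 (pos 2,3,6,7,10,11,14,15): 1⊕1⊕1⊕1⊕0⊕1⊕1⊕1 = 1
s4 (pos 4,5,6,7,12,13,14,15): 0⊕1⊕1⊕1⊕1⊕0⊕1⊕1 = 0
s8 (pos 8,9,10,11,12,13,14,15): 1⊕1⊕0⊕1⊕1⊕0⊕1⊕1 = 0
Syndrome s8…s1 = 0011 → error at position 3.
Flip position 3: 111011111011011 → 110011111011011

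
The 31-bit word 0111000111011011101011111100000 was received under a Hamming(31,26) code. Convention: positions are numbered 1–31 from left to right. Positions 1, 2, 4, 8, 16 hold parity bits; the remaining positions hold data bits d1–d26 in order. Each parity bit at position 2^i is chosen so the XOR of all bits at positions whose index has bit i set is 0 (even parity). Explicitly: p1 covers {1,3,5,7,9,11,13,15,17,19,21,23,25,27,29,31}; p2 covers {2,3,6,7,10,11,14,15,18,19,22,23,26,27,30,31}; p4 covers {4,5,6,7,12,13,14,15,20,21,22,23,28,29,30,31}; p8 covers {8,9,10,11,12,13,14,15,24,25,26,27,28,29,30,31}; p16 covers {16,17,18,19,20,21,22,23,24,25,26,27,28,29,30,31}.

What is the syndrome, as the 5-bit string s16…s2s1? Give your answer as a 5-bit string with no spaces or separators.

11101

s1 (pos 1,3,5,7,9,11,13,15,17,19,21,23,25,27,29,31): 0⊕1⊕0⊕0⊕1⊕0⊕1⊕1⊕1⊕1⊕1⊕1⊕1⊕0⊕0⊕0 = 1
s2 (pos 2,3,6,7,10,11,14,15,18,19,22,23,26,27,30,31): 1⊕1⊕0⊕0⊕1⊕0⊕0⊕1⊕0⊕1⊕1⊕1⊕1⊕0⊕0⊕0 = 0
s4 (pos 4,5,6,7,12,13,14,15,20,21,22,23,28,29,30,31): 1⊕0⊕0⊕0⊕1⊕1⊕0⊕1⊕0⊕1⊕1⊕1⊕0⊕0⊕0⊕0 = 1
s8 (pos 8,9,10,11,12,13,14,15,24,25,26,27,28,29,30,31): 1⊕1⊕1⊕0⊕1⊕1⊕0⊕1⊕1⊕1⊕1⊕0⊕0⊕0⊕0⊕0 = 1
s16 (pos 16,17,18,19,20,21,22,23,24,25,26,27,28,29,30,31): 1⊕1⊕0⊕1⊕0⊕1⊕1⊕1⊕1⊕1⊕1⊕0⊕0⊕0⊕0⊕0 = 1
Syndrome s16…s1 = 11101 → error at position 29.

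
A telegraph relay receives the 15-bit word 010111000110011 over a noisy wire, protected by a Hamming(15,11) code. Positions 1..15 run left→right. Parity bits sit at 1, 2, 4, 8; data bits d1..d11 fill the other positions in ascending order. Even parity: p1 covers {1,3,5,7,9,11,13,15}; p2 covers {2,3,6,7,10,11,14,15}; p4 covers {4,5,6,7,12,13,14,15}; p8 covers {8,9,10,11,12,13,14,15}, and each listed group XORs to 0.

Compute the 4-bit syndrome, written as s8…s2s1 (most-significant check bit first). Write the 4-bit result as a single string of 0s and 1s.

s1 (pos 1,3,5,7,9,11,13,15): 0⊕0⊕1⊕0⊕0⊕1⊕0⊕1 = 1
s2 (pos 2,3,6,7,10,11,14,15): 1⊕0⊕1⊕0⊕1⊕1⊕1⊕1 = 0
s4 (pos 4,5,6,7,12,13,14,15): 1⊕1⊕1⊕0⊕0⊕0⊕1⊕1 = 1
s8 (pos 8,9,10,11,12,13,14,15): 0⊕0⊕1⊕1⊕0⊕0⊕1⊕1 = 0
Syndrome s8…s1 = 0101 → error at position 5.

0101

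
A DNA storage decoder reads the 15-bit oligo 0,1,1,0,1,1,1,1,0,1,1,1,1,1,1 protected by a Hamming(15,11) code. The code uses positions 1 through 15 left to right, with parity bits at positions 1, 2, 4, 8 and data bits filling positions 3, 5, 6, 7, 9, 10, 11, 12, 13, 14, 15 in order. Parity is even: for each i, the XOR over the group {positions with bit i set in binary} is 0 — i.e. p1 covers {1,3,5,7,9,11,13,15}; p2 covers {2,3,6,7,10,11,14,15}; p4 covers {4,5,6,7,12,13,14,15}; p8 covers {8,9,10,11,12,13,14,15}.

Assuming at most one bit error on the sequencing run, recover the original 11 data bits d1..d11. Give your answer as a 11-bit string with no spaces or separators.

11110110111

s1 (pos 1,3,5,7,9,11,13,15): 0⊕1⊕1⊕1⊕0⊕1⊕1⊕1 = 0
s2 (pos 2,3,6,7,10,11,14,15): 1⊕1⊕1⊕1⊕1⊕1⊕1⊕1 = 0
s4 (pos 4,5,6,7,12,13,14,15): 0⊕1⊕1⊕1⊕1⊕1⊕1⊕1 = 1
s8 (pos 8,9,10,11,12,13,14,15): 1⊕0⊕1⊕1⊕1⊕1⊕1⊕1 = 1
Syndrome s8…s1 = 1100 → error at position 12.
Flip position 12: 011011110111111 → 011011110110111
Read data bits from positions 3,5,6,7,9,10,11,12,13,14,15: 11110110111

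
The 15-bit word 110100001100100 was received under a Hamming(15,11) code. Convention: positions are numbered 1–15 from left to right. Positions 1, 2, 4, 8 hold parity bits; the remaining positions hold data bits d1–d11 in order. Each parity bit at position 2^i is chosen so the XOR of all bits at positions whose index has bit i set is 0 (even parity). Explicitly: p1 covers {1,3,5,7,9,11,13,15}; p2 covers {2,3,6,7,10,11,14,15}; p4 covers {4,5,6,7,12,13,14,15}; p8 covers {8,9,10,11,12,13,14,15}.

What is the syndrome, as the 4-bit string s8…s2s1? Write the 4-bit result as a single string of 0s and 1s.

1001

s1 (pos 1,3,5,7,9,11,13,15): 1⊕0⊕0⊕0⊕1⊕0⊕1⊕0 = 1
s2 (pos 2,3,6,7,10,11,14,15): 1⊕0⊕0⊕0⊕1⊕0⊕0⊕0 = 0
s4 (pos 4,5,6,7,12,13,14,15): 1⊕0⊕0⊕0⊕0⊕1⊕0⊕0 = 0
s8 (pos 8,9,10,11,12,13,14,15): 0⊕1⊕1⊕0⊕0⊕1⊕0⊕0 = 1
Syndrome s8…s1 = 1001 → error at position 9.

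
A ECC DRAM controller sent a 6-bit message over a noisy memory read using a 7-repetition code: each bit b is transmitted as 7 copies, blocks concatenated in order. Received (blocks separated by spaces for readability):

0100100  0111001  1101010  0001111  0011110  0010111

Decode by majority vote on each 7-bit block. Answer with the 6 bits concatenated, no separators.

011111

Block 1 (0100100): 2 ones → 0
Block 2 (0111001): 4 ones → 1
Block 3 (1101010): 4 ones → 1
Block 4 (0001111): 4 ones → 1
Block 5 (0011110): 4 ones → 1
Block 6 (0010111): 4 ones → 1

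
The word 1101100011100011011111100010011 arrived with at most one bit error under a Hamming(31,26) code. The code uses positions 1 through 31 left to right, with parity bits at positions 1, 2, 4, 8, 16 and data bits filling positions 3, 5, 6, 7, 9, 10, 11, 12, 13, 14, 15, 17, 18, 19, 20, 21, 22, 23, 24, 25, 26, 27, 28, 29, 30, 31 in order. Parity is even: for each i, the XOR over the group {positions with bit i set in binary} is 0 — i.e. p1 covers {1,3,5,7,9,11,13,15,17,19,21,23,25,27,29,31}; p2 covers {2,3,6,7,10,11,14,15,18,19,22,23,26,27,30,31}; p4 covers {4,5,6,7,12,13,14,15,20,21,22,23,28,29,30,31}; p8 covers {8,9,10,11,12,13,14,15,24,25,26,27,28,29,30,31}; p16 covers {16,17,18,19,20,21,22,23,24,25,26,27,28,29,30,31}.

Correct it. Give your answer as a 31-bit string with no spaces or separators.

s1 (pos 1,3,5,7,9,11,13,15,17,19,21,23,25,27,29,31): 1⊕0⊕1⊕0⊕1⊕1⊕0⊕1⊕0⊕1⊕1⊕1⊕0⊕1⊕0⊕1 = 0
s2 (pos 2,3,6,7,10,11,14,15,18,19,22,23,26,27,30,31): 1⊕0⊕0⊕0⊕1⊕1⊕0⊕1⊕1⊕1⊕1⊕1⊕0⊕1⊕1⊕1 = 1
s4 (pos 4,5,6,7,12,13,14,15,20,21,22,23,28,29,30,31): 1⊕1⊕0⊕0⊕0⊕0⊕0⊕1⊕1⊕1⊕1⊕1⊕0⊕0⊕1⊕1 = 1
s8 (pos 8,9,10,11,12,13,14,15,24,25,26,27,28,29,30,31): 0⊕1⊕1⊕1⊕0⊕0⊕0⊕1⊕0⊕0⊕0⊕1⊕0⊕0⊕1⊕1 = 1
s16 (pos 16,17,18,19,20,21,22,23,24,25,26,27,28,29,30,31): 1⊕0⊕1⊕1⊕1⊕1⊕1⊕1⊕0⊕0⊕0⊕1⊕0⊕0⊕1⊕1 = 0
Syndrome s16…s1 = 01110 → error at position 14.
Flip position 14: 1101100011100011011111100010011 → 1101100011100111011111100010011

1101100011100111011111100010011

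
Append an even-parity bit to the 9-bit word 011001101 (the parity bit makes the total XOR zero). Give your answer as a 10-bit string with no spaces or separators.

XOR of the 9 data bits: 0⊕1⊕1⊕0⊕0⊕1⊕1⊕0⊕1 = 1
Parity bit = 1 (so all 10 bits XOR to 0).

0110011011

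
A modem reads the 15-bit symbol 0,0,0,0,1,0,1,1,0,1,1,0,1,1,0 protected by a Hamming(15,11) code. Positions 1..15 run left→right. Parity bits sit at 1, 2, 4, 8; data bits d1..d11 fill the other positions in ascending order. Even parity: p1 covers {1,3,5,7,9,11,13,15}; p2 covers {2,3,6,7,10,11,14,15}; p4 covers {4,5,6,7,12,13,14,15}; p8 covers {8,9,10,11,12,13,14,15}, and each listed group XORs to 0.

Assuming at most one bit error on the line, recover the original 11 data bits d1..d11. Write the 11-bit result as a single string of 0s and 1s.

s1 (pos 1,3,5,7,9,11,13,15): 0⊕0⊕1⊕1⊕0⊕1⊕1⊕0 = 0
s2 (pos 2,3,6,7,10,11,14,15): 0⊕0⊕0⊕1⊕1⊕1⊕1⊕0 = 0
s4 (pos 4,5,6,7,12,13,14,15): 0⊕1⊕0⊕1⊕0⊕1⊕1⊕0 = 0
s8 (pos 8,9,10,11,12,13,14,15): 1⊕0⊕1⊕1⊕0⊕1⊕1⊕0 = 1
Syndrome s8…s1 = 1000 → error at position 8.
Flip position 8: 000010110110110 → 000010100110110
Read data bits from positions 3,5,6,7,9,10,11,12,13,14,15: 01010110110

01010110110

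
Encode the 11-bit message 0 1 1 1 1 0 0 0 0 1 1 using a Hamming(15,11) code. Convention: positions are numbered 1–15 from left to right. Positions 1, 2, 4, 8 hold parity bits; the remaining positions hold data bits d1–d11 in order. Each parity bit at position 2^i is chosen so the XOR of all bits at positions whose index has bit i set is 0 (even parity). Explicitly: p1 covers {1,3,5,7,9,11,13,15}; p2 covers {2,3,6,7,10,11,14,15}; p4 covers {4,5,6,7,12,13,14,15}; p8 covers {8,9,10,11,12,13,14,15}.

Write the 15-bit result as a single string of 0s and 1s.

Place data at non-parity positions: p1 p2 0 p4 1 1 1 p8 1 0 0 0 0 1 1
p1 (pos 1,3,5,7,9,11,13,15): XOR of data positions = 0⊕1⊕1⊕1⊕0⊕0⊕1 = 0
p2 (pos 2,3,6,7,10,11,14,15): XOR of data positions = 0⊕1⊕1⊕0⊕0⊕1⊕1 = 0
p4 (pos 4,5,6,7,12,13,14,15): XOR of data positions = 1⊕1⊕1⊕0⊕0⊕1⊕1 = 1
p8 (pos 8,9,10,11,12,13,14,15): XOR of data positions = 1⊕0⊕0⊕0⊕0⊕1⊕1 = 1
Codeword: 000111111000011

000111111000011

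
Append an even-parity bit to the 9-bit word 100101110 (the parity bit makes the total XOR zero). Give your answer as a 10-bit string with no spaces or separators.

1001011101

XOR of the 9 data bits: 1⊕0⊕0⊕1⊕0⊕1⊕1⊕1⊕0 = 1
Parity bit = 1 (so all 10 bits XOR to 0).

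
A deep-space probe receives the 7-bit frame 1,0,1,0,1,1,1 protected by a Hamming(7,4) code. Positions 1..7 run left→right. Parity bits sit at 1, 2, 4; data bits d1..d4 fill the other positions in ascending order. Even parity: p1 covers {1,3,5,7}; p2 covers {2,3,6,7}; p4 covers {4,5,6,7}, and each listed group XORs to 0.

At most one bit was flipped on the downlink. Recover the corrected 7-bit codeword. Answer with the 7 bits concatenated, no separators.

s1 (pos 1,3,5,7): 1⊕1⊕1⊕1 = 0
s2 (pos 2,3,6,7): 0⊕1⊕1⊕1 = 1
s4 (pos 4,5,6,7): 0⊕1⊕1⊕1 = 1
Syndrome s4…s1 = 110 → error at position 6.
Flip position 6: 1010111 → 1010101

1010101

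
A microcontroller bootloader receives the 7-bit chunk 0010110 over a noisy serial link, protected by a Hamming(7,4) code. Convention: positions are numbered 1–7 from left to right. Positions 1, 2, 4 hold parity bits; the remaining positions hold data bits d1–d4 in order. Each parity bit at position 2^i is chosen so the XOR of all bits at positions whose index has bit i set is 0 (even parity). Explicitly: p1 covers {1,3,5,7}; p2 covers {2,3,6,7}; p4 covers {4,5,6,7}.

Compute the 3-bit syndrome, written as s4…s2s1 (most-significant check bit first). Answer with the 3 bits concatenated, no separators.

000

s1 (pos 1,3,5,7): 0⊕1⊕1⊕0 = 0
s2 (pos 2,3,6,7): 0⊕1⊕1⊕0 = 0
s4 (pos 4,5,6,7): 0⊕1⊕1⊕0 = 0
Syndrome s4…s1 = 000 → no error.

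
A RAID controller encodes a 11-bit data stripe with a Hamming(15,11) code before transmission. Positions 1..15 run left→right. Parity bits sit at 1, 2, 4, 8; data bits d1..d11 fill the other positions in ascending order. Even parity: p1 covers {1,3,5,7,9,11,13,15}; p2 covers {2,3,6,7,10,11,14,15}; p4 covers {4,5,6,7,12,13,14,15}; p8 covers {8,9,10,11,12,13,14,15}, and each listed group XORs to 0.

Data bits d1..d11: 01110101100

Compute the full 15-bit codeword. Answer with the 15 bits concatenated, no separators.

Place data at non-parity positions: p1 p2 0 p4 1 1 1 p8 0 1 0 1 1 0 0
p1 (pos 1,3,5,7,9,11,13,15): XOR of data positions = 0⊕1⊕1⊕0⊕0⊕1⊕0 = 1
p2 (pos 2,3,6,7,10,11,14,15): XOR of data positions = 0⊕1⊕1⊕1⊕0⊕0⊕0 = 1
p4 (pos 4,5,6,7,12,13,14,15): XOR of data positions = 1⊕1⊕1⊕1⊕1⊕0⊕0 = 1
p8 (pos 8,9,10,11,12,13,14,15): XOR of data positions = 0⊕1⊕0⊕1⊕1⊕0⊕0 = 1
Codeword: 110111110101100

110111110101100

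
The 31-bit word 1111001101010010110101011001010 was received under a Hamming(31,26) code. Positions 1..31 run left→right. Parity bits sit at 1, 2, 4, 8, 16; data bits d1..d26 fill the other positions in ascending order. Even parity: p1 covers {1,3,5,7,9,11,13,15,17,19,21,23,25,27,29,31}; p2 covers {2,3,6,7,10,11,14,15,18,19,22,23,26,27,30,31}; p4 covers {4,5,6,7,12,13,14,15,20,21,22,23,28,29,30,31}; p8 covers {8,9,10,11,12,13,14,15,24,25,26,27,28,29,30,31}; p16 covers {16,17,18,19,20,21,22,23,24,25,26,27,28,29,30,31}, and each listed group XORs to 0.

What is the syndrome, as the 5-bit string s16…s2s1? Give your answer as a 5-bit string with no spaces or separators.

s1 (pos 1,3,5,7,9,11,13,15,17,19,21,23,25,27,29,31): 1⊕1⊕0⊕1⊕0⊕0⊕0⊕1⊕1⊕0⊕0⊕0⊕1⊕0⊕0⊕0 = 0
s2 (pos 2,3,6,7,10,11,14,15,18,19,22,23,26,27,30,31): 1⊕1⊕0⊕1⊕1⊕0⊕0⊕1⊕1⊕0⊕1⊕0⊕0⊕0⊕1⊕0 = 0
s4 (pos 4,5,6,7,12,13,14,15,20,21,22,23,28,29,30,31): 1⊕0⊕0⊕1⊕1⊕0⊕0⊕1⊕1⊕0⊕1⊕0⊕1⊕0⊕1⊕0 = 0
s8 (pos 8,9,10,11,12,13,14,15,24,25,26,27,28,29,30,31): 1⊕0⊕1⊕0⊕1⊕0⊕0⊕1⊕1⊕1⊕0⊕0⊕1⊕0⊕1⊕0 = 0
s16 (pos 16,17,18,19,20,21,22,23,24,25,26,27,28,29,30,31): 0⊕1⊕1⊕0⊕1⊕0⊕1⊕0⊕1⊕1⊕0⊕0⊕1⊕0⊕1⊕0 = 0
Syndrome s16…s1 = 00000 → no error.

00000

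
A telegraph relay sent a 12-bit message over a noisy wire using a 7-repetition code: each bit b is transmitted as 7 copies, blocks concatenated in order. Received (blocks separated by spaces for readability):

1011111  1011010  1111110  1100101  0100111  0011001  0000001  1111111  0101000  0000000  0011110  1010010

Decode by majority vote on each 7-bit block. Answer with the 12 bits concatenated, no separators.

111110010010

Block 1 (1011111): 6 ones → 1
Block 2 (1011010): 4 ones → 1
Block 3 (1111110): 6 ones → 1
Block 4 (1100101): 4 ones → 1
Block 5 (0100111): 4 ones → 1
Block 6 (0011001): 3 ones → 0
Block 7 (0000001): 1 one → 0
Block 8 (1111111): 7 ones → 1
Block 9 (0101000): 2 ones → 0
Block 10 (0000000): 0 ones → 0
Block 11 (0011110): 4 ones → 1
Block 12 (1010010): 3 ones → 0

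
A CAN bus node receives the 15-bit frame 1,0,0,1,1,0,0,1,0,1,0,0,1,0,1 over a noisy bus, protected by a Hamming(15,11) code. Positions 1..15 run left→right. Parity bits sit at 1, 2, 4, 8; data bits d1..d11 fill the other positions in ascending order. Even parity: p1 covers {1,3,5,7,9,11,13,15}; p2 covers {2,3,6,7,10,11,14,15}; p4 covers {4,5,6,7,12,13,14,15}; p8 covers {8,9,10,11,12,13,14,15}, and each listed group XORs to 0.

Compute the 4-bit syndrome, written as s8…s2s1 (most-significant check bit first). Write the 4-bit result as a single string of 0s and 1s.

0000

s1 (pos 1,3,5,7,9,11,13,15): 1⊕0⊕1⊕0⊕0⊕0⊕1⊕1 = 0
s2 (pos 2,3,6,7,10,11,14,15): 0⊕0⊕0⊕0⊕1⊕0⊕0⊕1 = 0
s4 (pos 4,5,6,7,12,13,14,15): 1⊕1⊕0⊕0⊕0⊕1⊕0⊕1 = 0
s8 (pos 8,9,10,11,12,13,14,15): 1⊕0⊕1⊕0⊕0⊕1⊕0⊕1 = 0
Syndrome s8…s1 = 0000 → no error.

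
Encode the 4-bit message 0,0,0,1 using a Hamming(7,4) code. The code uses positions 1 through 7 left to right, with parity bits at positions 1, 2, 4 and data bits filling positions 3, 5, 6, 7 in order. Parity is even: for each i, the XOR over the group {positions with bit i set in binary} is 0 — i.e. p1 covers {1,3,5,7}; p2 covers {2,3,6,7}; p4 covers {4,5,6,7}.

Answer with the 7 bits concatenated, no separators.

Place data at non-parity positions: p1 p2 0 p4 0 0 1
p1 (pos 1,3,5,7): XOR of data positions = 0⊕0⊕1 = 1
p2 (pos 2,3,6,7): XOR of data positions = 0⊕0⊕1 = 1
p4 (pos 4,5,6,7): XOR of data positions = 0⊕0⊕1 = 1
Codeword: 1101001

1101001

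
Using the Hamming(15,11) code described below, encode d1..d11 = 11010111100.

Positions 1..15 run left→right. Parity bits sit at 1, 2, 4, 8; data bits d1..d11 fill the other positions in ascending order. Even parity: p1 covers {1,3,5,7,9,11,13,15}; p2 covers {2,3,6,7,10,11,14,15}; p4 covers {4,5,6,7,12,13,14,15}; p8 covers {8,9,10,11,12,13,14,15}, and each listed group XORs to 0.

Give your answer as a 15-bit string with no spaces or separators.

Place data at non-parity positions: p1 p2 1 p4 1 0 1 p8 0 1 1 1 1 0 0
p1 (pos 1,3,5,7,9,11,13,15): XOR of data positions = 1⊕1⊕1⊕0⊕1⊕1⊕0 = 1
p2 (pos 2,3,6,7,10,11,14,15): XOR of data positions = 1⊕0⊕1⊕1⊕1⊕0⊕0 = 0
p4 (pos 4,5,6,7,12,13,14,15): XOR of data positions = 1⊕0⊕1⊕1⊕1⊕0⊕0 = 0
p8 (pos 8,9,10,11,12,13,14,15): XOR of data positions = 0⊕1⊕1⊕1⊕1⊕0⊕0 = 0
Codeword: 101010100111100

101010100111100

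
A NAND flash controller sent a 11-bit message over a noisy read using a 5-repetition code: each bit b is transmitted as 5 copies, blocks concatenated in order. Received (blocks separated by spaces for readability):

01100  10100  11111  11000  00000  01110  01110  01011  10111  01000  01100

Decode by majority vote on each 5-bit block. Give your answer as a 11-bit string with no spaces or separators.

Block 1 (01100): 2 ones → 0
Block 2 (10100): 2 ones → 0
Block 3 (11111): 5 ones → 1
Block 4 (11000): 2 ones → 0
Block 5 (00000): 0 ones → 0
Block 6 (01110): 3 ones → 1
Block 7 (01110): 3 ones → 1
Block 8 (01011): 3 ones → 1
Block 9 (10111): 4 ones → 1
Block 10 (01000): 1 one → 0
Block 11 (01100): 2 ones → 0

00100111100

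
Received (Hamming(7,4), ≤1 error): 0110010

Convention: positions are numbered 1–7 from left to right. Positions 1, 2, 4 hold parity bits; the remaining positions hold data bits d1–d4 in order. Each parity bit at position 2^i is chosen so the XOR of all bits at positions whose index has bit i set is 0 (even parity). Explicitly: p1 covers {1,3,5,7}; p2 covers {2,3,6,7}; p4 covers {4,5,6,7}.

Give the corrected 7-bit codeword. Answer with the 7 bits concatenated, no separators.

0110011

s1 (pos 1,3,5,7): 0⊕1⊕0⊕0 = 1
s2 (pos 2,3,6,7): 1⊕1⊕1⊕0 = 1
s4 (pos 4,5,6,7): 0⊕0⊕1⊕0 = 1
Syndrome s4…s1 = 111 → error at position 7.
Flip position 7: 0110010 → 0110011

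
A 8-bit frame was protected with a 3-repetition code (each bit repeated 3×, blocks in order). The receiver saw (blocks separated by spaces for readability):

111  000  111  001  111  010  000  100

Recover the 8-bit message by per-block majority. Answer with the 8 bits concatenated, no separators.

10101000

Block 1 (111): 3 ones → 1
Block 2 (000): 0 ones → 0
Block 3 (111): 3 ones → 1
Block 4 (001): 1 one → 0
Block 5 (111): 3 ones → 1
Block 6 (010): 1 one → 0
Block 7 (000): 0 ones → 0
Block 8 (100): 1 one → 0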